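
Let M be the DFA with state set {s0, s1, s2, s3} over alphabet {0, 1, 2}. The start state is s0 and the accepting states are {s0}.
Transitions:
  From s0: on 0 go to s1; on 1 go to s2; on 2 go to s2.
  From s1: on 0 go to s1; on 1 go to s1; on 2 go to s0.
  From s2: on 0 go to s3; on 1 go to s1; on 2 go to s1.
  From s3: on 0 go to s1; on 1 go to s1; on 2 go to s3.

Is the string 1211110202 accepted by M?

s0 --1--> s2
s2 --2--> s1
s1 --1--> s1
s1 --1--> s1
s1 --1--> s1
s1 --1--> s1
s1 --0--> s1
s1 --2--> s0
s0 --0--> s1
s1 --2--> s0
End in state s0, which is an accepting state.

accepted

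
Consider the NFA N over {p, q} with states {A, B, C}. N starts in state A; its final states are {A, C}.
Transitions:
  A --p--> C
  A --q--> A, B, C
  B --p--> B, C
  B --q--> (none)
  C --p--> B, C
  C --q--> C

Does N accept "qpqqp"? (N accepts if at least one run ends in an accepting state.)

accepted

Start: {A}
read q: {A, B, C}
read p: {B, C}
read q: {C}
read q: {C}
read p: {B, C}
Reachable ∩ accepting = {C} — nonempty.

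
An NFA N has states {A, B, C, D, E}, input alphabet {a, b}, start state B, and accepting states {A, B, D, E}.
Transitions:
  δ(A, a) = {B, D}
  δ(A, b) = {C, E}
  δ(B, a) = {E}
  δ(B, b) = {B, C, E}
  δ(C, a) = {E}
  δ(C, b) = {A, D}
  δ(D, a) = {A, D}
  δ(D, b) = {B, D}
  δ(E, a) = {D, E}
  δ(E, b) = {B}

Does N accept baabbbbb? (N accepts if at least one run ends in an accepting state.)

Start: {B}
read b: {B, C, E}
read a: {D, E}
read a: {A, D, E}
read b: {B, C, D, E}
read b: {A, B, C, D, E}
read b: {A, B, C, D, E}
read b: {A, B, C, D, E}
read b: {A, B, C, D, E}
Reachable ∩ accepting = {A, B, D, E} — nonempty.

accepted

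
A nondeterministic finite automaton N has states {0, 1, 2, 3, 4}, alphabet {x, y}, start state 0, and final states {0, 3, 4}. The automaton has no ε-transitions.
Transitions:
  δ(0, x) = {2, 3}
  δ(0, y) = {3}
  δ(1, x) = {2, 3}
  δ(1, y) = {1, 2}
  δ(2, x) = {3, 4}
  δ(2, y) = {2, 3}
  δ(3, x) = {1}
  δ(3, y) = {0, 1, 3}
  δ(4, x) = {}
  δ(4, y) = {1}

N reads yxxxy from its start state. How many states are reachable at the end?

4

Start: {0}
read y: {3}
read x: {1}
read x: {2, 3}
read x: {1, 3, 4}
read y: {0, 1, 2, 3}
Final reachable set {0, 1, 2, 3} has 4 states.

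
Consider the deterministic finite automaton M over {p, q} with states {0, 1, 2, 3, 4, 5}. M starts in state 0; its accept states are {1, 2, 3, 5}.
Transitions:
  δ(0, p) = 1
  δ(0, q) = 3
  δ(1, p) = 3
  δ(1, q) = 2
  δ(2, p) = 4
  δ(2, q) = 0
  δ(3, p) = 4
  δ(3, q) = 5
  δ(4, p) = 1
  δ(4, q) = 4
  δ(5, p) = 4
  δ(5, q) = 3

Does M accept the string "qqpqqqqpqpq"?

0 --q--> 3
3 --q--> 5
5 --p--> 4
4 --q--> 4
4 --q--> 4
4 --q--> 4
4 --q--> 4
4 --p--> 1
1 --q--> 2
2 --p--> 4
4 --q--> 4
End in state 4, which is not an accepting state.

rejected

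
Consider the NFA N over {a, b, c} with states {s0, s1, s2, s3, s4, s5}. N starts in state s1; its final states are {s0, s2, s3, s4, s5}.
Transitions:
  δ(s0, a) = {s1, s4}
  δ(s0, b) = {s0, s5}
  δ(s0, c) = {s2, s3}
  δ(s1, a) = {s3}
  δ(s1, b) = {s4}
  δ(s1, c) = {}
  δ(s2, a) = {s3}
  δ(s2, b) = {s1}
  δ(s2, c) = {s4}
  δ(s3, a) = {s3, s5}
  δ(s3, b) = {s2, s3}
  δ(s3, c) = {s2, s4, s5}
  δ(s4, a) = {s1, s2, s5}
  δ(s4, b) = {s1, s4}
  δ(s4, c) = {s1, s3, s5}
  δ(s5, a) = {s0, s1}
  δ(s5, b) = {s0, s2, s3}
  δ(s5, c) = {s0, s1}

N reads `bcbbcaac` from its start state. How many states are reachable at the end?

Start: {s1}
read b: {s4}
read c: {s1, s3, s5}
read b: {s0, s2, s3, s4}
read b: {s0, s1, s2, s3, s4, s5}
read c: {s0, s1, s2, s3, s4, s5}
read a: {s0, s1, s2, s3, s4, s5}
read a: {s0, s1, s2, s3, s4, s5}
read c: {s0, s1, s2, s3, s4, s5}
Final reachable set {s0, s1, s2, s3, s4, s5} has 6 states.

6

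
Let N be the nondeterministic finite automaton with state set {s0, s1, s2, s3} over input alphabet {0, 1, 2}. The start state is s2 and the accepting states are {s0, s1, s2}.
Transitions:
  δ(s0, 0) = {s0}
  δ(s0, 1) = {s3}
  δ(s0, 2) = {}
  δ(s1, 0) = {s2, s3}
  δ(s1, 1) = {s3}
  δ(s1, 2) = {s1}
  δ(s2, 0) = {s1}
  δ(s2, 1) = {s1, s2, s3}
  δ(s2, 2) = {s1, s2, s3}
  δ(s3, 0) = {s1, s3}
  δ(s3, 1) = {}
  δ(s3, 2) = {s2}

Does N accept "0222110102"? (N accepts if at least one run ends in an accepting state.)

rejected

Start: {s2}
read 0: {s1}
read 2: {s1}
read 2: {s1}
read 2: {s1}
read 1: {s3}
read 1: {}
The reachable set is empty and stays empty for the remaining 4 symbols.
Reachable ∩ accepting = {} — empty.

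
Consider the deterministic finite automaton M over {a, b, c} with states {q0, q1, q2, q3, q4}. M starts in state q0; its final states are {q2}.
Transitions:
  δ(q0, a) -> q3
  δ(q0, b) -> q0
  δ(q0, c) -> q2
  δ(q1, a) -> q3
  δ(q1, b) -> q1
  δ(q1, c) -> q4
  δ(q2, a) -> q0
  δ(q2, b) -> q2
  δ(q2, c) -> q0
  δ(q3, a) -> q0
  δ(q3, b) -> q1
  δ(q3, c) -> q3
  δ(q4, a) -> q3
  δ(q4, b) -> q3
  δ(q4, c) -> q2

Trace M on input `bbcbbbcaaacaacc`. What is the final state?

q3

q0 --b--> q0
q0 --b--> q0
q0 --c--> q2
q2 --b--> q2
q2 --b--> q2
q2 --b--> q2
q2 --c--> q0
q0 --a--> q3
q3 --a--> q0
q0 --a--> q3
q3 --c--> q3
q3 --a--> q0
q0 --a--> q3
q3 --c--> q3
q3 --c--> q3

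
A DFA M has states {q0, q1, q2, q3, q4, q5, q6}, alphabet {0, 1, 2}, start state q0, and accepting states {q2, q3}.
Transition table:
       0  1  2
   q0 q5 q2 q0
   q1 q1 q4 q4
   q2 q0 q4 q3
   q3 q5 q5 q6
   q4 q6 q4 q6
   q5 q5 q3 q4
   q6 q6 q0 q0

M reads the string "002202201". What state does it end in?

q3

q0 --0--> q5
q5 --0--> q5
q5 --2--> q4
q4 --2--> q6
q6 --0--> q6
q6 --2--> q0
q0 --2--> q0
q0 --0--> q5
q5 --1--> q3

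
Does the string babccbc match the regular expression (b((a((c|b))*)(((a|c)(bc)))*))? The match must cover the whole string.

yes

Split as b·abccbc: b matches b and ((a((c|b))*)(((a|c)(bc)))*) matches abccbc.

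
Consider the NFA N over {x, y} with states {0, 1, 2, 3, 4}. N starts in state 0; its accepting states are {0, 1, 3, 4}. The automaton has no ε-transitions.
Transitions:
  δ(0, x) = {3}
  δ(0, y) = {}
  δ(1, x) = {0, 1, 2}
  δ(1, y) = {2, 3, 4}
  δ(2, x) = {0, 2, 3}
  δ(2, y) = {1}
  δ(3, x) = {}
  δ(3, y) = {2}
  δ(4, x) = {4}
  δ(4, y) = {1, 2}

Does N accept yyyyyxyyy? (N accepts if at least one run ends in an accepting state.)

rejected

Start: {0}
read y: {}
The reachable set is empty and stays empty for the remaining 8 symbols.
Reachable ∩ accepting = {} — empty.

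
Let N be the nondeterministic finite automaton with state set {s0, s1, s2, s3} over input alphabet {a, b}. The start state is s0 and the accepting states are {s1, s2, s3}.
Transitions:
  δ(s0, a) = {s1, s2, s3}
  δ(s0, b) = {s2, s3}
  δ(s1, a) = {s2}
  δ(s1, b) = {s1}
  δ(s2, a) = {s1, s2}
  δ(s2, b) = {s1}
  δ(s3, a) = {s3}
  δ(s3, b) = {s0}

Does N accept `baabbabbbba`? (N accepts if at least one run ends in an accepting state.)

accepted

Start: {s0}
read b: {s2, s3}
read a: {s1, s2, s3}
read a: {s1, s2, s3}
read b: {s0, s1}
read b: {s1, s2, s3}
read a: {s1, s2, s3}
read b: {s0, s1}
read b: {s1, s2, s3}
read b: {s0, s1}
read b: {s1, s2, s3}
read a: {s1, s2, s3}
Reachable ∩ accepting = {s1, s2, s3} — nonempty.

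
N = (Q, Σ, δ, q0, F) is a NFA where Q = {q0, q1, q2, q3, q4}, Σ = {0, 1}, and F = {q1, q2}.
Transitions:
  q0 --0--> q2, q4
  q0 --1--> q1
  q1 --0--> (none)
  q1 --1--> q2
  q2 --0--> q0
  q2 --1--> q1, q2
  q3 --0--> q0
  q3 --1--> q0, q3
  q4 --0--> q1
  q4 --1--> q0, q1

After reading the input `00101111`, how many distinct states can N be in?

2

Start: {q0}
read 0: {q2, q4}
read 0: {q0, q1}
read 1: {q1, q2}
read 0: {q0}
read 1: {q1}
read 1: {q2}
read 1: {q1, q2}
read 1: {q1, q2}
Final reachable set {q1, q2} has 2 states.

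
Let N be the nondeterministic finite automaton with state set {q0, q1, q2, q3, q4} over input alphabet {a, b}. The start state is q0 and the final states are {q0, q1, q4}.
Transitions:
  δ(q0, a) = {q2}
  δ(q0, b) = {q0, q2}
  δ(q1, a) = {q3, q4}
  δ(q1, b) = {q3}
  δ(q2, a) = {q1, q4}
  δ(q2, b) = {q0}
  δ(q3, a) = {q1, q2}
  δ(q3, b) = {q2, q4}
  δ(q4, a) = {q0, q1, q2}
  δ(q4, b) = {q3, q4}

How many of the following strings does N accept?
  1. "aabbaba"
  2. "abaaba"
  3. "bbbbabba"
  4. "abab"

4

"aabbaba": accepted
"abaaba": accepted
"bbbbabba": accepted
"abab": accepted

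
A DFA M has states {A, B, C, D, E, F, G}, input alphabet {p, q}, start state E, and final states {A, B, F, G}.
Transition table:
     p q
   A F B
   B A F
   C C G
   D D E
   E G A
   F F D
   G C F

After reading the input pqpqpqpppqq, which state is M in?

E --p--> G
G --q--> F
F --p--> F
F --q--> D
D --p--> D
D --q--> E
E --p--> G
G --p--> C
C --p--> C
C --q--> G
G --q--> F

F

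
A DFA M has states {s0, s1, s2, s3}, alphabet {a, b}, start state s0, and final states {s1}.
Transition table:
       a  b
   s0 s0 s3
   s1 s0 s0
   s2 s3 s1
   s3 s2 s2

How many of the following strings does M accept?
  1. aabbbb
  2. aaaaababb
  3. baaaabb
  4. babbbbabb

2

aabbbb: rejected
aaaaababb: rejected
baaaabb: accepted
babbbbabb: accepted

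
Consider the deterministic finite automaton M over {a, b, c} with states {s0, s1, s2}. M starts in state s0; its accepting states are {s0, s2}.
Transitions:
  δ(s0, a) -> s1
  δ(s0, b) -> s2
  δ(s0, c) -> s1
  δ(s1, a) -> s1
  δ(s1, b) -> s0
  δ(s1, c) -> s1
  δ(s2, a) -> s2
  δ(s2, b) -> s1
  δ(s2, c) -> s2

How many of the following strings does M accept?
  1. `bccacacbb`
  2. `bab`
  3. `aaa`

1

`bccacacbb`: accepted
`bab`: rejected
`aaa`: rejected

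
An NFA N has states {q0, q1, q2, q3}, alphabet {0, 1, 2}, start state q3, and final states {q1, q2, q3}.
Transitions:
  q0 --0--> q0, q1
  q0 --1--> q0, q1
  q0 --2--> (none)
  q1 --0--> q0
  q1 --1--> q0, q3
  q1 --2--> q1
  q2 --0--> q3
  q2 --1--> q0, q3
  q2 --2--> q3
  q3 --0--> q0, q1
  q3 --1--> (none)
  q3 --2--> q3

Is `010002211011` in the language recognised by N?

accepted

Start: {q3}
read 0: {q0, q1}
read 1: {q0, q1, q3}
read 0: {q0, q1}
read 0: {q0, q1}
read 0: {q0, q1}
read 2: {q1}
read 2: {q1}
read 1: {q0, q3}
read 1: {q0, q1}
read 0: {q0, q1}
read 1: {q0, q1, q3}
read 1: {q0, q1, q3}
Reachable ∩ accepting = {q1, q3} — nonempty.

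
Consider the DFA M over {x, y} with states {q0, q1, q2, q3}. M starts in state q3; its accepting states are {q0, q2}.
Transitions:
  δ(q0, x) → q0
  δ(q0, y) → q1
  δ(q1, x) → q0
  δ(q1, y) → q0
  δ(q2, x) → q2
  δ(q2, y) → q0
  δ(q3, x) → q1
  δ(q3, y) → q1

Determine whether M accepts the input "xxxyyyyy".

q3 --x--> q1
q1 --x--> q0
q0 --x--> q0
q0 --y--> q1
q1 --y--> q0
q0 --y--> q1
q1 --y--> q0
q0 --y--> q1
End in state q1, which is not an accepting state.

rejected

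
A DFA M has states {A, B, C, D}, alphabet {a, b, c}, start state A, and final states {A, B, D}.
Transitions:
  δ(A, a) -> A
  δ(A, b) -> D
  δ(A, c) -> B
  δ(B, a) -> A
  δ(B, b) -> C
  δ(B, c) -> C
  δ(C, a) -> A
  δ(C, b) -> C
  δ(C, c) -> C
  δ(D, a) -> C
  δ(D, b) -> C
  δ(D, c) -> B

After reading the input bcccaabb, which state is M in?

C

A --b--> D
D --c--> B
B --c--> C
C --c--> C
C --a--> A
A --a--> A
A --b--> D
D --b--> C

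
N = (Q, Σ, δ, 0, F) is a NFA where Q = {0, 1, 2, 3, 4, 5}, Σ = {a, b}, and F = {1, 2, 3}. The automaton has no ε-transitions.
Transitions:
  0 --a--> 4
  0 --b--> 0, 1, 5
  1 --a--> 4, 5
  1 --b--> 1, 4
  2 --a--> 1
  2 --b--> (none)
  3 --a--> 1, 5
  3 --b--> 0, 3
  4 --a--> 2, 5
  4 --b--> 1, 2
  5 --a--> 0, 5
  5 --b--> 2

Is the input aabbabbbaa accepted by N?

Start: {0}
read a: {4}
read a: {2, 5}
read b: {2}
read b: {}
The reachable set is empty and stays empty for the remaining 6 symbols.
Reachable ∩ accepting = {} — empty.

rejected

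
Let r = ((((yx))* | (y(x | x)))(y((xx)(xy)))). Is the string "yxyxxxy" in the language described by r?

yes

Split as yx·yxxxy: (((yx))*|(y(x|x))) matches yx and (y((xx)(xy))) matches yxxxy.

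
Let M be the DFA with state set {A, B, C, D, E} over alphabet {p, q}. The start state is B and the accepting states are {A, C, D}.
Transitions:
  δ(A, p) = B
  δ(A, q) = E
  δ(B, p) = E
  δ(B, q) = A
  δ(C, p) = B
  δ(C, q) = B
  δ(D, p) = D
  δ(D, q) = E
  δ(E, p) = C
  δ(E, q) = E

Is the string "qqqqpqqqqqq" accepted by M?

rejected

B --q--> A
A --q--> E
E --q--> E
E --q--> E
E --p--> C
C --q--> B
B --q--> A
A --q--> E
E --q--> E
E --q--> E
E --q--> E
End in state E, which is not an accepting state.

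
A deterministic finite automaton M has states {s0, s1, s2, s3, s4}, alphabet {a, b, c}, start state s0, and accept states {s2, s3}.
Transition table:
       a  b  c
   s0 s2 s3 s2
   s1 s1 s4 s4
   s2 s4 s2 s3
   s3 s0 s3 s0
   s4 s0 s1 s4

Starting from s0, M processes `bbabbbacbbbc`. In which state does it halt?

s0 --b--> s3
s3 --b--> s3
s3 --a--> s0
s0 --b--> s3
s3 --b--> s3
s3 --b--> s3
s3 --a--> s0
s0 --c--> s2
s2 --b--> s2
s2 --b--> s2
s2 --b--> s2
s2 --c--> s3

s3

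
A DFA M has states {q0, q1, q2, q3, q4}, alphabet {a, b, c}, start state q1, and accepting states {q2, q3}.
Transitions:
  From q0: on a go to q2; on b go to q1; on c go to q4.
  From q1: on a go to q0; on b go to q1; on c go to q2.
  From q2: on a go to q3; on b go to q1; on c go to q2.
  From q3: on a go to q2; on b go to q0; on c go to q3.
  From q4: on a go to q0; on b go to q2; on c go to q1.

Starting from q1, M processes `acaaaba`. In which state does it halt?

q2

q1 --a--> q0
q0 --c--> q4
q4 --a--> q0
q0 --a--> q2
q2 --a--> q3
q3 --b--> q0
q0 --a--> q2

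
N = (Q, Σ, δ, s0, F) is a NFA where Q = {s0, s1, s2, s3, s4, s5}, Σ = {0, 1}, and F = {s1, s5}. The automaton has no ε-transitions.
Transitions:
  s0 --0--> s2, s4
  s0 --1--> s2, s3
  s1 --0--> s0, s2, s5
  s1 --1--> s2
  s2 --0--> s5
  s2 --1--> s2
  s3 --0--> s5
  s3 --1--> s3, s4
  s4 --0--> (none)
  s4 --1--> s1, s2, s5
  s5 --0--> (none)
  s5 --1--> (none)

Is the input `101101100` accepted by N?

rejected

Start: {s0}
read 1: {s2, s3}
read 0: {s5}
read 1: {}
The reachable set is empty and stays empty for the remaining 6 symbols.
Reachable ∩ accepting = {} — empty.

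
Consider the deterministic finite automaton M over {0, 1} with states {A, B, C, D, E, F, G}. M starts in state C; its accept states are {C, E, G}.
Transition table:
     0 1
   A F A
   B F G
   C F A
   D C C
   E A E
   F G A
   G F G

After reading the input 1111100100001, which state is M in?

C --1--> A
A --1--> A
A --1--> A
A --1--> A
A --1--> A
A --0--> F
F --0--> G
G --1--> G
G --0--> F
F --0--> G
G --0--> F
F --0--> G
G --1--> G

G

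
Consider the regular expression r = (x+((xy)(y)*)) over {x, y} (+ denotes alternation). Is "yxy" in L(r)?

no

Neither x nor ((xy)(y)*) matches yxy.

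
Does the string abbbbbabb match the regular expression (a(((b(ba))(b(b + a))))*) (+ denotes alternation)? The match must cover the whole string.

no

No split of abbbbbabb into u·v has a matching u and (((b(ba))(b(b+a))))* matching v.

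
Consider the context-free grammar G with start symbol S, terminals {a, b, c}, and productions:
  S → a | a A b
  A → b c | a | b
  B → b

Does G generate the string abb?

yes

S ⇒ aAb ⇒ abb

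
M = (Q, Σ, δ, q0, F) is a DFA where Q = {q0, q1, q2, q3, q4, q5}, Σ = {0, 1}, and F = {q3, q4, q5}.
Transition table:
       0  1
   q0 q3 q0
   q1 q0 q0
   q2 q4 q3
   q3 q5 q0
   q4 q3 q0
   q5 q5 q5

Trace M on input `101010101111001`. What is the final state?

q5

q0 --1--> q0
q0 --0--> q3
q3 --1--> q0
q0 --0--> q3
q3 --1--> q0
q0 --0--> q3
q3 --1--> q0
q0 --0--> q3
q3 --1--> q0
q0 --1--> q0
q0 --1--> q0
q0 --1--> q0
q0 --0--> q3
q3 --0--> q5
q5 --1--> q5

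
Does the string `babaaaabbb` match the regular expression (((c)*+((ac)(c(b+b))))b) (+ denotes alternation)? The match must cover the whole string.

No split of babaaaabbb into u·v has ((c)*+((ac)(c(b+b)))) matching u and b matching v.

no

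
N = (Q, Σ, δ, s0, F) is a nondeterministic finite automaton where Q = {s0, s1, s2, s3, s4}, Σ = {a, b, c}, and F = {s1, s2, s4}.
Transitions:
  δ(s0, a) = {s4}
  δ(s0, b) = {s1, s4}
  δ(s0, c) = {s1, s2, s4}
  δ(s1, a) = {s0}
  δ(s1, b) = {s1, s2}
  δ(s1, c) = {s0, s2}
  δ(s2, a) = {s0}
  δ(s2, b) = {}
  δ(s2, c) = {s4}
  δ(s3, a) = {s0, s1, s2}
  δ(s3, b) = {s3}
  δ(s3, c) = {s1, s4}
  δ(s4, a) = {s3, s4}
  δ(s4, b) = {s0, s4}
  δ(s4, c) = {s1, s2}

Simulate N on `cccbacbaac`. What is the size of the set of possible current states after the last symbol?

4

Start: {s0}
read c: {s1, s2, s4}
read c: {s0, s1, s2, s4}
read c: {s0, s1, s2, s4}
read b: {s0, s1, s2, s4}
read a: {s0, s3, s4}
read c: {s1, s2, s4}
read b: {s0, s1, s2, s4}
read a: {s0, s3, s4}
read a: {s0, s1, s2, s3, s4}
read c: {s0, s1, s2, s4}
Final reachable set {s0, s1, s2, s4} has 4 states.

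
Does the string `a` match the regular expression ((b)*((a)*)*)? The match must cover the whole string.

Split as ε·a: (b)* matches ε and ((a)*)* matches a.

yes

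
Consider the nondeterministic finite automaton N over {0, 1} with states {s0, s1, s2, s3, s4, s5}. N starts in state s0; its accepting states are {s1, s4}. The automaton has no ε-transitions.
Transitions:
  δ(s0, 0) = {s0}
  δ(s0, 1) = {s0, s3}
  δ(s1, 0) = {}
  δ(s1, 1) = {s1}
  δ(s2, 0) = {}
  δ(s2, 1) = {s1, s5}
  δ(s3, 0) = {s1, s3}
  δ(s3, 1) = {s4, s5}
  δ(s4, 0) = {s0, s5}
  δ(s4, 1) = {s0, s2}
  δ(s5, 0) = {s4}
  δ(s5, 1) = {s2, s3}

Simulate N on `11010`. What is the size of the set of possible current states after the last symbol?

5

Start: {s0}
read 1: {s0, s3}
read 1: {s0, s3, s4, s5}
read 0: {s0, s1, s3, s4, s5}
read 1: {s0, s1, s2, s3, s4, s5}
read 0: {s0, s1, s3, s4, s5}
Final reachable set {s0, s1, s3, s4, s5} has 5 states.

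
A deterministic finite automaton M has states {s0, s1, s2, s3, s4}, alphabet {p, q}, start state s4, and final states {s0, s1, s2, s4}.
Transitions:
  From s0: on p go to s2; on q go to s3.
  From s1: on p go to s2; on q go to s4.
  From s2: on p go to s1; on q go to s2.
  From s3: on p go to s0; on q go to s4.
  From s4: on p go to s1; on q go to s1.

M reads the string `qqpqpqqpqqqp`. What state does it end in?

s4 --q--> s1
s1 --q--> s4
s4 --p--> s1
s1 --q--> s4
s4 --p--> s1
s1 --q--> s4
s4 --q--> s1
s1 --p--> s2
s2 --q--> s2
s2 --q--> s2
s2 --q--> s2
s2 --p--> s1

s1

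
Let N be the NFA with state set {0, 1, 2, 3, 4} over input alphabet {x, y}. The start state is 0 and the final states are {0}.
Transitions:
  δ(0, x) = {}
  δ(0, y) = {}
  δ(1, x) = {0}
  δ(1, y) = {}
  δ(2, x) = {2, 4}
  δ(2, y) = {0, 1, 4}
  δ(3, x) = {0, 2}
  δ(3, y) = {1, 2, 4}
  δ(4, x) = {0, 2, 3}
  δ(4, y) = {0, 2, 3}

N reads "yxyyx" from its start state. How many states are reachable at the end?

0

Start: {0}
read y: {}
The reachable set is empty and stays empty for the remaining 4 symbols.
Final reachable set {} has 0 states.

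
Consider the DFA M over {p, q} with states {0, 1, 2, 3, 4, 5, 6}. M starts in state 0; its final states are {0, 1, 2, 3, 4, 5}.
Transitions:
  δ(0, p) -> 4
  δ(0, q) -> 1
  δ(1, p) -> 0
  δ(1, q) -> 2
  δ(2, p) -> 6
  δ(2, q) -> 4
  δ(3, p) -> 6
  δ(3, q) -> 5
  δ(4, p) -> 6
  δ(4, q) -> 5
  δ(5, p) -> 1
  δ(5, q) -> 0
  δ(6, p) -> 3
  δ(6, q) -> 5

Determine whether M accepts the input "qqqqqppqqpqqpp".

rejected

0 --q--> 1
1 --q--> 2
2 --q--> 4
4 --q--> 5
5 --q--> 0
0 --p--> 4
4 --p--> 6
6 --q--> 5
5 --q--> 0
0 --p--> 4
4 --q--> 5
5 --q--> 0
0 --p--> 4
4 --p--> 6
End in state 6, which is not an accepting state.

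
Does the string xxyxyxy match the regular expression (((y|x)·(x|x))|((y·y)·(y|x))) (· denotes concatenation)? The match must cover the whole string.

Neither ((y|x)·(x|x)) nor ((y·y)·(y|x)) matches xxyxyxy.

no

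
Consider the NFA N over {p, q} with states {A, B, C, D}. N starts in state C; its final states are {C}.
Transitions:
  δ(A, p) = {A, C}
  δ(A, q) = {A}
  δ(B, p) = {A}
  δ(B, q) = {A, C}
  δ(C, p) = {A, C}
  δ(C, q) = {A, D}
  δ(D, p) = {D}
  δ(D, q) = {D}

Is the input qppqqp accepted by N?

Start: {C}
read q: {A, D}
read p: {A, C, D}
read p: {A, C, D}
read q: {A, D}
read q: {A, D}
read p: {A, C, D}
Reachable ∩ accepting = {C} — nonempty.

accepted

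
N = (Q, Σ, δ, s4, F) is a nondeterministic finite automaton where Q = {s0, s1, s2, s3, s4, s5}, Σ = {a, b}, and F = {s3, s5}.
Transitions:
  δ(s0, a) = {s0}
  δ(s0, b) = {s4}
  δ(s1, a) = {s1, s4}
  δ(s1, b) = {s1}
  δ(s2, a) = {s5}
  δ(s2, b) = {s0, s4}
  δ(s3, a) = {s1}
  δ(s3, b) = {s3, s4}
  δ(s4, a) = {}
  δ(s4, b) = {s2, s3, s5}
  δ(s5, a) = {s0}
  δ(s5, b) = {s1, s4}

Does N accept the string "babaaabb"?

accepted

Start: {s4}
read b: {s2, s3, s5}
read a: {s0, s1, s5}
read b: {s1, s4}
read a: {s1, s4}
read a: {s1, s4}
read a: {s1, s4}
read b: {s1, s2, s3, s5}
read b: {s0, s1, s3, s4}
Reachable ∩ accepting = {s3} — nonempty.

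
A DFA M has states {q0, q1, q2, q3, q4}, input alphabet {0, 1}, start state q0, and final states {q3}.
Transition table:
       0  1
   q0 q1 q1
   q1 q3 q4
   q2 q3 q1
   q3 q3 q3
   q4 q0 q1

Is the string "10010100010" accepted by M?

accepted

q0 --1--> q1
q1 --0--> q3
q3 --0--> q3
q3 --1--> q3
q3 --0--> q3
q3 --1--> q3
q3 --0--> q3
q3 --0--> q3
q3 --0--> q3
q3 --1--> q3
q3 --0--> q3
End in state q3, which is an accepting state.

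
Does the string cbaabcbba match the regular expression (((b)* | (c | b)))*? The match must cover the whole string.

no

cbaabcbba cannot be split into zero or more pieces each matching ((b)*|(c|b)).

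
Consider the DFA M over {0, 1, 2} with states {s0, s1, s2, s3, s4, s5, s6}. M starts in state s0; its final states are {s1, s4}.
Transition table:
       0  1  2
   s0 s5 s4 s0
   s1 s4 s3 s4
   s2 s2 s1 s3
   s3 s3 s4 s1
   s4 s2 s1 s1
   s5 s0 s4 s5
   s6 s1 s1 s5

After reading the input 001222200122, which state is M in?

s1

s0 --0--> s5
s5 --0--> s0
s0 --1--> s4
s4 --2--> s1
s1 --2--> s4
s4 --2--> s1
s1 --2--> s4
s4 --0--> s2
s2 --0--> s2
s2 --1--> s1
s1 --2--> s4
s4 --2--> s1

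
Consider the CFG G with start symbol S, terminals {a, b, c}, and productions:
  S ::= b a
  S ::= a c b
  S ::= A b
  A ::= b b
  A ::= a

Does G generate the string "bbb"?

yes

S ⇒ Ab ⇒ bbb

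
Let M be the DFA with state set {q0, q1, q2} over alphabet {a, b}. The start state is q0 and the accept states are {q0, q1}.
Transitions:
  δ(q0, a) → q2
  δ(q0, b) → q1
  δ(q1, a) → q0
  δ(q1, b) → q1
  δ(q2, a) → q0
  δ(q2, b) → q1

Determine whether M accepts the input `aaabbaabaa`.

rejected

q0 --a--> q2
q2 --a--> q0
q0 --a--> q2
q2 --b--> q1
q1 --b--> q1
q1 --a--> q0
q0 --a--> q2
q2 --b--> q1
q1 --a--> q0
q0 --a--> q2
End in state q2, which is not an accepting state.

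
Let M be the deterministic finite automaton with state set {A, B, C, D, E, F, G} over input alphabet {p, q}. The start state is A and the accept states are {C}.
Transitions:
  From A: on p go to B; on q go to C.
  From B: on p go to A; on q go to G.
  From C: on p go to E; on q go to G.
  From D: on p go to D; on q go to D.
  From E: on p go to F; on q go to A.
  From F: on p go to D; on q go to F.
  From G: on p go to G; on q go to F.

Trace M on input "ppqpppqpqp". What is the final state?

A --p--> B
B --p--> A
A --q--> C
C --p--> E
E --p--> F
F --p--> D
D --q--> D
D --p--> D
D --q--> D
D --p--> D

D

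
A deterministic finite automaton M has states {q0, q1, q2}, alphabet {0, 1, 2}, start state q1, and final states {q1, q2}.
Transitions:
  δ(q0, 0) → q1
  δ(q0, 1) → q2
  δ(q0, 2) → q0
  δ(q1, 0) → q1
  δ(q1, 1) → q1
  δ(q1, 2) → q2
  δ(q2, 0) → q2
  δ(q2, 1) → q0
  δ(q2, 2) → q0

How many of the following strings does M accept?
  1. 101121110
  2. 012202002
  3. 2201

2

101121110: accepted
012202002: rejected
2201: accepted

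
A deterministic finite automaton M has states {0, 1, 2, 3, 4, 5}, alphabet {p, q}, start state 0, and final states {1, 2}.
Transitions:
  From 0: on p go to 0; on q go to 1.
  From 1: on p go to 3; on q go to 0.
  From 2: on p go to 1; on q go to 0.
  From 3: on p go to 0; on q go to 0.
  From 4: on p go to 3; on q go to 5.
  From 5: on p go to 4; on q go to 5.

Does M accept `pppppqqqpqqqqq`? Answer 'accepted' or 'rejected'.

rejected

0 --p--> 0
0 --p--> 0
0 --p--> 0
0 --p--> 0
0 --p--> 0
0 --q--> 1
1 --q--> 0
0 --q--> 1
1 --p--> 3
3 --q--> 0
0 --q--> 1
1 --q--> 0
0 --q--> 1
1 --q--> 0
End in state 0, which is not an accepting state.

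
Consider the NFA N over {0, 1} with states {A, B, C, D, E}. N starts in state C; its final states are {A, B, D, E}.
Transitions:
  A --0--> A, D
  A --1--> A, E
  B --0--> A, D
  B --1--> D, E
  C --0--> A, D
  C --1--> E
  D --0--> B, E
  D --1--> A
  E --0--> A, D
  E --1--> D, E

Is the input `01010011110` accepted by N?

accepted

Start: {C}
read 0: {A, D}
read 1: {A, E}
read 0: {A, D}
read 1: {A, E}
read 0: {A, D}
read 0: {A, B, D, E}
read 1: {A, D, E}
read 1: {A, D, E}
read 1: {A, D, E}
read 1: {A, D, E}
read 0: {A, B, D, E}
Reachable ∩ accepting = {A, B, D, E} — nonempty.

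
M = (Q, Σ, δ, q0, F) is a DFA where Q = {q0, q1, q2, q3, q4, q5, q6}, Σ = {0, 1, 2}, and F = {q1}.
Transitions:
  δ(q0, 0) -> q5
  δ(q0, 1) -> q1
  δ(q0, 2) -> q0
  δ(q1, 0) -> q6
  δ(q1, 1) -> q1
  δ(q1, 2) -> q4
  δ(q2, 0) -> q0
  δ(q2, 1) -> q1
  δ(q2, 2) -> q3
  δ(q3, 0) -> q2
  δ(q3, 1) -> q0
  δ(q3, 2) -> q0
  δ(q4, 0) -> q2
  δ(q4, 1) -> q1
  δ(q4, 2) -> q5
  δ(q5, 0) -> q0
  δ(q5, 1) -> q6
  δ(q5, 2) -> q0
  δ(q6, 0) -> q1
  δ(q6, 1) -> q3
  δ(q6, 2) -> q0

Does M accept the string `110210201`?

rejected

q0 --1--> q1
q1 --1--> q1
q1 --0--> q6
q6 --2--> q0
q0 --1--> q1
q1 --0--> q6
q6 --2--> q0
q0 --0--> q5
q5 --1--> q6
End in state q6, which is not an accepting state.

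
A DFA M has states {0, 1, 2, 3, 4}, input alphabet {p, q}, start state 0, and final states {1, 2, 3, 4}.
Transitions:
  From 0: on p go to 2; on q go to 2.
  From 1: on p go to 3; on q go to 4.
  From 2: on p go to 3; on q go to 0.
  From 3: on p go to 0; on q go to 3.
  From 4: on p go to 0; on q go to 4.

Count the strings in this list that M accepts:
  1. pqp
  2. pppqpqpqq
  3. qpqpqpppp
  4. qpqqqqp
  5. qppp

pqp: accepted
pppqpqpqq: rejected
qpqpqpppp: accepted
qpqqqqp: rejected
qppp: accepted

3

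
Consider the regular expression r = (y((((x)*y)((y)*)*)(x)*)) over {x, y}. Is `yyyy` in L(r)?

yes

Split as y·yyy: y matches y and ((((x)*y)((y)*)*)(x)*) matches yyy.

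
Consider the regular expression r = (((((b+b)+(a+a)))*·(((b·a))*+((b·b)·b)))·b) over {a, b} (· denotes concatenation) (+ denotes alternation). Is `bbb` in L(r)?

yes

Split as bb·b: ((((b+b)+(a+a)))*·(((b·a))*+((b·b)·b))) matches bb and b matches b.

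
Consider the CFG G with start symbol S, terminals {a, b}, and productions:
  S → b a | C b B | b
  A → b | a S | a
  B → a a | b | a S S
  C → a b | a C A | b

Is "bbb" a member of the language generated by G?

S ⇒ CbB ⇒ bbB ⇒ bbb

yes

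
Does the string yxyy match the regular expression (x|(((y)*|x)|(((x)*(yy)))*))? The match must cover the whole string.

Neither x nor (((y)*|x)|(((x)*(yy)))*) matches yxyy.

no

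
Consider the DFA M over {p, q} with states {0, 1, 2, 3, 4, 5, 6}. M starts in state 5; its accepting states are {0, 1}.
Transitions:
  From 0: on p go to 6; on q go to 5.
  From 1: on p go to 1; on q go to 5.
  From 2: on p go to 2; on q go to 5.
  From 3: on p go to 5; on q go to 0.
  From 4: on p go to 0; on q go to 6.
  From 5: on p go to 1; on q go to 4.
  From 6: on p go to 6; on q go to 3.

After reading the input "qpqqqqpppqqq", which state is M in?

5 --q--> 4
4 --p--> 0
0 --q--> 5
5 --q--> 4
4 --q--> 6
6 --q--> 3
3 --p--> 5
5 --p--> 1
1 --p--> 1
1 --q--> 5
5 --q--> 4
4 --q--> 6

6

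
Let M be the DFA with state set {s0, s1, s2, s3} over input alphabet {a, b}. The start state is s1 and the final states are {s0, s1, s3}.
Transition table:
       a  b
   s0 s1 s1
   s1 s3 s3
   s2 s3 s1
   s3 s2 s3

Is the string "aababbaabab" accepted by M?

accepted

s1 --a--> s3
s3 --a--> s2
s2 --b--> s1
s1 --a--> s3
s3 --b--> s3
s3 --b--> s3
s3 --a--> s2
s2 --a--> s3
s3 --b--> s3
s3 --a--> s2
s2 --b--> s1
End in state s1, which is an accepting state.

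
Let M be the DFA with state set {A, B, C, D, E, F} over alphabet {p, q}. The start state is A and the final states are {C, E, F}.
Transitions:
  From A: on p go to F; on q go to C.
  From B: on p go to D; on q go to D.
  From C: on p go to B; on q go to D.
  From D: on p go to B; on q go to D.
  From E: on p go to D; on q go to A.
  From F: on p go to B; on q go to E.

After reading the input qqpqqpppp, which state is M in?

A --q--> C
C --q--> D
D --p--> B
B --q--> D
D --q--> D
D --p--> B
B --p--> D
D --p--> B
B --p--> D

D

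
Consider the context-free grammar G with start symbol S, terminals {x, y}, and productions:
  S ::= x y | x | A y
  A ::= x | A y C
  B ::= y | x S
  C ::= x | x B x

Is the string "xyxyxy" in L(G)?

S ⇒ Ay ⇒ AyCy ⇒ AyCyCy ⇒ xyCyCy ⇒ xyxyCy ⇒ xyxyxy

yes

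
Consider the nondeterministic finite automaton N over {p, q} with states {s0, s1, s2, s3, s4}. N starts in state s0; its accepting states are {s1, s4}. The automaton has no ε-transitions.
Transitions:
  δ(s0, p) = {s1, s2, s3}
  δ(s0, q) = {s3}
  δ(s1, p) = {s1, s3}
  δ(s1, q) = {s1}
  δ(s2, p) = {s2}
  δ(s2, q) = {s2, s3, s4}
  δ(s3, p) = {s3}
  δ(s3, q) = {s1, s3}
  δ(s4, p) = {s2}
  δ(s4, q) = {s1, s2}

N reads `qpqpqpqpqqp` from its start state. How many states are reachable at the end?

2

Start: {s0}
read q: {s3}
read p: {s3}
read q: {s1, s3}
read p: {s1, s3}
read q: {s1, s3}
read p: {s1, s3}
read q: {s1, s3}
read p: {s1, s3}
read q: {s1, s3}
read q: {s1, s3}
read p: {s1, s3}
Final reachable set {s1, s3} has 2 states.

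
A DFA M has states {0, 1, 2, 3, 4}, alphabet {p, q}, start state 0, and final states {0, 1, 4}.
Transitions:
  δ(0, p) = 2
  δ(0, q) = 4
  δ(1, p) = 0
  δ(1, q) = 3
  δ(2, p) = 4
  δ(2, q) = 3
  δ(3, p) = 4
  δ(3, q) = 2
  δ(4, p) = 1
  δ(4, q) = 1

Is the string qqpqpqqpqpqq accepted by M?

accepted

0 --q--> 4
4 --q--> 1
1 --p--> 0
0 --q--> 4
4 --p--> 1
1 --q--> 3
3 --q--> 2
2 --p--> 4
4 --q--> 1
1 --p--> 0
0 --q--> 4
4 --q--> 1
End in state 1, which is an accepting state.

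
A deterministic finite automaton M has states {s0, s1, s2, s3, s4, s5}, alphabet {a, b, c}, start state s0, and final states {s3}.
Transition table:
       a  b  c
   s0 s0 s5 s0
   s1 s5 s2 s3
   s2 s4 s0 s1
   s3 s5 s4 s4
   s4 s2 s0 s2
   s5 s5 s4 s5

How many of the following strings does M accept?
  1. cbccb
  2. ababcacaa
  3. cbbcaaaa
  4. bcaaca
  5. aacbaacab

cbccb: rejected
ababcacaa: rejected
cbbcaaaa: rejected
bcaaca: rejected
aacbaacab: rejected

0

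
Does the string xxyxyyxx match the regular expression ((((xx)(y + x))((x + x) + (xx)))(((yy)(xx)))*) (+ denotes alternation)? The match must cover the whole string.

Split as xxyx·yyxx: (((xx)(y+x))((x+x)+(xx))) matches xxyx and (((yy)(xx)))* matches yyxx.

yes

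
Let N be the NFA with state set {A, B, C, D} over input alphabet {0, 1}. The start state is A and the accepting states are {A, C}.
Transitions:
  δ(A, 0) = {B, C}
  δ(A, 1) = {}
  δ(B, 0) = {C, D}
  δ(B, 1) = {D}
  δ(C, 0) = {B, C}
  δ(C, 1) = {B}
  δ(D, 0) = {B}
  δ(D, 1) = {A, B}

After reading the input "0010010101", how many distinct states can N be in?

3

Start: {A}
read 0: {B, C}
read 0: {B, C, D}
read 1: {A, B, D}
read 0: {B, C, D}
read 0: {B, C, D}
read 1: {A, B, D}
read 0: {B, C, D}
read 1: {A, B, D}
read 0: {B, C, D}
read 1: {A, B, D}
Final reachable set {A, B, D} has 3 states.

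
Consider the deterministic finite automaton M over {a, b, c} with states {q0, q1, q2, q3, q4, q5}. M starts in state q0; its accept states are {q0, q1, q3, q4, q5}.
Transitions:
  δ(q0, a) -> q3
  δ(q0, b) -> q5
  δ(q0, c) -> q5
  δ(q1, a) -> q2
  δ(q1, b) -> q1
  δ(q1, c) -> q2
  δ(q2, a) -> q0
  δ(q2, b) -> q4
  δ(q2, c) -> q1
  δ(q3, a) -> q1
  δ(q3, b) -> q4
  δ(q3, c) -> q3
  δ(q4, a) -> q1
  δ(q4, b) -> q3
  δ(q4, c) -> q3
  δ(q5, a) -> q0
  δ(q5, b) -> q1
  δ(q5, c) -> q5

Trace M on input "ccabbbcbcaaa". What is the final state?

q0

q0 --c--> q5
q5 --c--> q5
q5 --a--> q0
q0 --b--> q5
q5 --b--> q1
q1 --b--> q1
q1 --c--> q2
q2 --b--> q4
q4 --c--> q3
q3 --a--> q1
q1 --a--> q2
q2 --a--> q0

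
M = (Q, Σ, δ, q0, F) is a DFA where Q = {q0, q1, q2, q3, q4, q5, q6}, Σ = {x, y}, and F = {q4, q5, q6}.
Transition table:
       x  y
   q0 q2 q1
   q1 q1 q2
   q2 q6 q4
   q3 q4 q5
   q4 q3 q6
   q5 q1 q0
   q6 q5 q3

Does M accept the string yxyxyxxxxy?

accepted

q0 --y--> q1
q1 --x--> q1
q1 --y--> q2
q2 --x--> q6
q6 --y--> q3
q3 --x--> q4
q4 --x--> q3
q3 --x--> q4
q4 --x--> q3
q3 --y--> q5
End in state q5, which is an accepting state.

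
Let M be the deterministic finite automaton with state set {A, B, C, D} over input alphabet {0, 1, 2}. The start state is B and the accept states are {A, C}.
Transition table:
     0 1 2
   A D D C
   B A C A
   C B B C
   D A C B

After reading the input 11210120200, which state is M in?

A

B --1--> C
C --1--> B
B --2--> A
A --1--> D
D --0--> A
A --1--> D
D --2--> B
B --0--> A
A --2--> C
C --0--> B
B --0--> A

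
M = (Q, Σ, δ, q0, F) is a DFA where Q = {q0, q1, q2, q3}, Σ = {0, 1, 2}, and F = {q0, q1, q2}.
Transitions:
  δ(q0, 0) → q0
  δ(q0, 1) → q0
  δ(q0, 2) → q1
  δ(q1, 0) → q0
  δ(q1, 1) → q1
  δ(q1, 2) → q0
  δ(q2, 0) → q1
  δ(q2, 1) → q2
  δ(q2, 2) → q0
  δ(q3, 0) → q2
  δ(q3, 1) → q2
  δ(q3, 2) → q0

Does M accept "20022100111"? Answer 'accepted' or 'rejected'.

accepted

q0 --2--> q1
q1 --0--> q0
q0 --0--> q0
q0 --2--> q1
q1 --2--> q0
q0 --1--> q0
q0 --0--> q0
q0 --0--> q0
q0 --1--> q0
q0 --1--> q0
q0 --1--> q0
End in state q0, which is an accepting state.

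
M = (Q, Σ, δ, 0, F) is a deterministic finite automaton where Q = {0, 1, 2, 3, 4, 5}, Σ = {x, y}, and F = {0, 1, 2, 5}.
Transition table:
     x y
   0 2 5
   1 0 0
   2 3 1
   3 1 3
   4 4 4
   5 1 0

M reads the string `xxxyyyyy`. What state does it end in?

0

0 --x--> 2
2 --x--> 3
3 --x--> 1
1 --y--> 0
0 --y--> 5
5 --y--> 0
0 --y--> 5
5 --y--> 0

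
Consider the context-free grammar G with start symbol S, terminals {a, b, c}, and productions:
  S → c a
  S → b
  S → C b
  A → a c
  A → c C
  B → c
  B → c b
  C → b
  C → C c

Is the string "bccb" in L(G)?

S ⇒ Cb ⇒ Ccb ⇒ Cccb ⇒ bccb

yes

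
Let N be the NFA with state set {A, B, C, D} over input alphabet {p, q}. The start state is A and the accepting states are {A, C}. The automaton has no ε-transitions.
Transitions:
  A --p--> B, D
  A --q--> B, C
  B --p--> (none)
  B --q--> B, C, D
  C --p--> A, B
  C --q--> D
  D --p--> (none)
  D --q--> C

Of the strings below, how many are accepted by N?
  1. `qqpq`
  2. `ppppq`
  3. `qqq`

2

`qqpq`: accepted
`ppppq`: rejected
`qqq`: accepted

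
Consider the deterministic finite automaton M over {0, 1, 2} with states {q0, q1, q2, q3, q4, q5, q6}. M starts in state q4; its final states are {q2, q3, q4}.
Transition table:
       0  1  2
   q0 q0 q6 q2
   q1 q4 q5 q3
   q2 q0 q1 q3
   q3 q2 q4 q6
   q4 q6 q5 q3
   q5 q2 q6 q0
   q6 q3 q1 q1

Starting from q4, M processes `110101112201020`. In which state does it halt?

q2

q4 --1--> q5
q5 --1--> q6
q6 --0--> q3
q3 --1--> q4
q4 --0--> q6
q6 --1--> q1
q1 --1--> q5
q5 --1--> q6
q6 --2--> q1
q1 --2--> q3
q3 --0--> q2
q2 --1--> q1
q1 --0--> q4
q4 --2--> q3
q3 --0--> q2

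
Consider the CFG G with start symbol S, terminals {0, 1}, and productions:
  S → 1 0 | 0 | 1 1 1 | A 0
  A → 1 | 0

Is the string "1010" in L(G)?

no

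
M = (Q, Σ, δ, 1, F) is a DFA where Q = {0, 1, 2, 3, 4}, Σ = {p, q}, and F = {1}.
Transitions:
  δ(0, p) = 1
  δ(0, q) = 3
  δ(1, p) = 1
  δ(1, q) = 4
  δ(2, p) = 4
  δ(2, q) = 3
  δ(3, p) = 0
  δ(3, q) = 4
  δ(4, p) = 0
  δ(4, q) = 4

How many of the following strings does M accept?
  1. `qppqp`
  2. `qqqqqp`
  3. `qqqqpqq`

0

`qppqp`: rejected
`qqqqqp`: rejected
`qqqqpqq`: rejected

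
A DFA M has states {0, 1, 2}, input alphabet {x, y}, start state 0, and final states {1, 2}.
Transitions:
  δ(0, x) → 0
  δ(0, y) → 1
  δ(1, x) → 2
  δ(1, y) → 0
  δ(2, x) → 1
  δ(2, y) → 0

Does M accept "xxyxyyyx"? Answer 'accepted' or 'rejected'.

0 --x--> 0
0 --x--> 0
0 --y--> 1
1 --x--> 2
2 --y--> 0
0 --y--> 1
1 --y--> 0
0 --x--> 0
End in state 0, which is not an accepting state.

rejected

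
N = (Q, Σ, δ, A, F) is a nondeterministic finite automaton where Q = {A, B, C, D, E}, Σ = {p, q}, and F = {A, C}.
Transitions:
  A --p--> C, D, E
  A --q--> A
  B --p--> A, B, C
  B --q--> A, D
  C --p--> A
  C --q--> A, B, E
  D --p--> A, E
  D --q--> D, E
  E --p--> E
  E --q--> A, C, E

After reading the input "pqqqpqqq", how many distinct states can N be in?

Start: {A}
read p: {C, D, E}
read q: {A, B, C, D, E}
read q: {A, B, C, D, E}
read q: {A, B, C, D, E}
read p: {A, B, C, D, E}
read q: {A, B, C, D, E}
read q: {A, B, C, D, E}
read q: {A, B, C, D, E}
Final reachable set {A, B, C, D, E} has 5 states.

5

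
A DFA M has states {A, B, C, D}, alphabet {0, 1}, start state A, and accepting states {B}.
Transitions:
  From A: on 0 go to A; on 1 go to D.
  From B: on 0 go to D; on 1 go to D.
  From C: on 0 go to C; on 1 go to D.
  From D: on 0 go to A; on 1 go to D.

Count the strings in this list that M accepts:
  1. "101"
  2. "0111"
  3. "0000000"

"101": rejected
"0111": rejected
"0000000": rejected

0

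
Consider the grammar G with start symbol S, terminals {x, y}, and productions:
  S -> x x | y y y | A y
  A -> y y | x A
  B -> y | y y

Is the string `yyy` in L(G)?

S ⇒ Ay ⇒ yyy

yes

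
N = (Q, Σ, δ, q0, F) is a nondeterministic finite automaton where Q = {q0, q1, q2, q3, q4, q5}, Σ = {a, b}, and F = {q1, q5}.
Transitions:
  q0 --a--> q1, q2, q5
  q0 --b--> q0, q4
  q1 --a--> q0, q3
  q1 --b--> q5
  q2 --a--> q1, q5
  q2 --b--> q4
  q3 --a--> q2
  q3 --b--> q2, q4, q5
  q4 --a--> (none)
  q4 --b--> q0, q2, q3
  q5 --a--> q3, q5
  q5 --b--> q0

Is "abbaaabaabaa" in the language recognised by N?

accepted

Start: {q0}
read a: {q1, q2, q5}
read b: {q0, q4, q5}
read b: {q0, q2, q3, q4}
read a: {q1, q2, q5}
read a: {q0, q1, q3, q5}
read a: {q0, q1, q2, q3, q5}
read b: {q0, q2, q4, q5}
read a: {q1, q2, q3, q5}
read a: {q0, q1, q2, q3, q5}
read b: {q0, q2, q4, q5}
read a: {q1, q2, q3, q5}
read a: {q0, q1, q2, q3, q5}
Reachable ∩ accepting = {q1, q5} — nonempty.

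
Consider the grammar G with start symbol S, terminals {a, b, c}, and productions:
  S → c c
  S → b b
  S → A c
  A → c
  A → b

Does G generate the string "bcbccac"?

no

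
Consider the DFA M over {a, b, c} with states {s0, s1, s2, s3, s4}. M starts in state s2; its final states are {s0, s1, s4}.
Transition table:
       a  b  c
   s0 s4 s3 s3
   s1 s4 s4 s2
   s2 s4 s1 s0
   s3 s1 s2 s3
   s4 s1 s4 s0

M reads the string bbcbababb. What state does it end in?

s2 --b--> s1
s1 --b--> s4
s4 --c--> s0
s0 --b--> s3
s3 --a--> s1
s1 --b--> s4
s4 --a--> s1
s1 --b--> s4
s4 --b--> s4

s4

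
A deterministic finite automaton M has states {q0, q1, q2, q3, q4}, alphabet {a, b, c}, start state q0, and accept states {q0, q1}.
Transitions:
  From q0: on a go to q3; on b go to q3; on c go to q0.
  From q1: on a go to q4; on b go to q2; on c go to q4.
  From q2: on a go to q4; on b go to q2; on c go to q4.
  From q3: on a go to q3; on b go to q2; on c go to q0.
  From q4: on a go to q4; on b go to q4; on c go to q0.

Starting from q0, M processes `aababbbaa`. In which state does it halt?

q0 --a--> q3
q3 --a--> q3
q3 --b--> q2
q2 --a--> q4
q4 --b--> q4
q4 --b--> q4
q4 --b--> q4
q4 --a--> q4
q4 --a--> q4

q4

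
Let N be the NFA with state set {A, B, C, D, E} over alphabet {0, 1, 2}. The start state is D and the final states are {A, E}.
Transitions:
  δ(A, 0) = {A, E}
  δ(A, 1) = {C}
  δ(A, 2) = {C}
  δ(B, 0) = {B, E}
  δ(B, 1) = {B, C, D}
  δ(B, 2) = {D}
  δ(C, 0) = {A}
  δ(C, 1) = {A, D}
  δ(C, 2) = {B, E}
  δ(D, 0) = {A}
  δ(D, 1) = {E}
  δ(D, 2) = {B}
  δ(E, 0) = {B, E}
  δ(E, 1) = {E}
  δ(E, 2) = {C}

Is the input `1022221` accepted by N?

accepted

Start: {D}
read 1: {E}
read 0: {B, E}
read 2: {C, D}
read 2: {B, E}
read 2: {C, D}
read 2: {B, E}
read 1: {B, C, D, E}
Reachable ∩ accepting = {E} — nonempty.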